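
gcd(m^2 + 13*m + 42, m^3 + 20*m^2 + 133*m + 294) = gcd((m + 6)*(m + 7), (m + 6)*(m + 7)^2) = m^2 + 13*m + 42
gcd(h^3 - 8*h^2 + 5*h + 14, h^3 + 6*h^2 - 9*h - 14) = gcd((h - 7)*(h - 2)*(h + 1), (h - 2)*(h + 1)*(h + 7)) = h^2 - h - 2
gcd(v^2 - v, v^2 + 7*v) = v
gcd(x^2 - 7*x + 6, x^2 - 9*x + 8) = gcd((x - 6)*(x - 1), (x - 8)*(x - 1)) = x - 1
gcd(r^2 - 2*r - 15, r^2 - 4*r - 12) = 1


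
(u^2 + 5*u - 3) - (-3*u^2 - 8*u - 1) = 4*u^2 + 13*u - 2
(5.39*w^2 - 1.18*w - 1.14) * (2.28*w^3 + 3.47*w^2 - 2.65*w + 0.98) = 12.2892*w^5 + 16.0129*w^4 - 20.9773*w^3 + 4.4534*w^2 + 1.8646*w - 1.1172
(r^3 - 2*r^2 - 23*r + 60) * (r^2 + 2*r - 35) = r^5 - 62*r^3 + 84*r^2 + 925*r - 2100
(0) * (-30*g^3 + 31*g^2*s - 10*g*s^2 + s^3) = 0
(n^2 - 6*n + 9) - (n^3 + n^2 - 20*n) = -n^3 + 14*n + 9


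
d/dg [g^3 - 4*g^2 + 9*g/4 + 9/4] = 3*g^2 - 8*g + 9/4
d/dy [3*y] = 3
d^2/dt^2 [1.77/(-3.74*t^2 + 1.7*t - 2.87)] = (49.516104*t^2 - 22.50732*t - 1.77*(7.48*t - 1.7)*(14.96*t - 3.4) + 37.997652)/(3.74*t^2 - 1.7*t + 2.87)^3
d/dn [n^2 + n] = 2*n + 1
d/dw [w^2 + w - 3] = 2*w + 1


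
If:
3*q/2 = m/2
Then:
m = 3*q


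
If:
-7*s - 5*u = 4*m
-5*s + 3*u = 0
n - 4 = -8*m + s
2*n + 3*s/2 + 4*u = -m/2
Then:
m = 368/835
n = 60/167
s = -96/835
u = -32/167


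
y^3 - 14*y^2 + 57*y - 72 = (y - 8)*(y - 3)^2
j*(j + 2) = j^2 + 2*j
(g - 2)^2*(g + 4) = g^3 - 12*g + 16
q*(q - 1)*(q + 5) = q^3 + 4*q^2 - 5*q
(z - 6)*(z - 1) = z^2 - 7*z + 6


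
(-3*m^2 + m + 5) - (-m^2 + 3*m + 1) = -2*m^2 - 2*m + 4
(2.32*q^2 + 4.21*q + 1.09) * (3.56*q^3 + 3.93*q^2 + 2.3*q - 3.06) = 8.2592*q^5 + 24.1052*q^4 + 25.7617*q^3 + 6.8675*q^2 - 10.3756*q - 3.3354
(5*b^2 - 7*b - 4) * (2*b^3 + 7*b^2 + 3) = 10*b^5 + 21*b^4 - 57*b^3 - 13*b^2 - 21*b - 12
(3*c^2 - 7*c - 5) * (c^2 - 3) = 3*c^4 - 7*c^3 - 14*c^2 + 21*c + 15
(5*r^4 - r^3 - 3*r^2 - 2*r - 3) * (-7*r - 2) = -35*r^5 - 3*r^4 + 23*r^3 + 20*r^2 + 25*r + 6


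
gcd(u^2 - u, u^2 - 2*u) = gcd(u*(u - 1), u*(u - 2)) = u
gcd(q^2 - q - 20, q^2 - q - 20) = q^2 - q - 20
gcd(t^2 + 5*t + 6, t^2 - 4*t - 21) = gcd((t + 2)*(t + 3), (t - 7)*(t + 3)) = t + 3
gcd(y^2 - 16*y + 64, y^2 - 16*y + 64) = y^2 - 16*y + 64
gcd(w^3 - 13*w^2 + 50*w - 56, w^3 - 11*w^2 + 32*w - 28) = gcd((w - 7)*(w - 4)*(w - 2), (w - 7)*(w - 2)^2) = w^2 - 9*w + 14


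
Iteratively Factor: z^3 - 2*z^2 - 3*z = (z - 3)*(z^2 + z) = (z - 3)*(z + 1)*(z)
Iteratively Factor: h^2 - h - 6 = (h + 2)*(h - 3)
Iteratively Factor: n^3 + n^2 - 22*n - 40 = (n + 2)*(n^2 - n - 20) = (n - 5)*(n + 2)*(n + 4)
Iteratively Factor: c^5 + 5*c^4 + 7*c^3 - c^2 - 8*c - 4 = (c + 2)*(c^4 + 3*c^3 + c^2 - 3*c - 2) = (c - 1)*(c + 2)*(c^3 + 4*c^2 + 5*c + 2) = (c - 1)*(c + 1)*(c + 2)*(c^2 + 3*c + 2) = (c - 1)*(c + 1)*(c + 2)^2*(c + 1)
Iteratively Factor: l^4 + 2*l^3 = (l + 2)*(l^3) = l*(l + 2)*(l^2) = l^2*(l + 2)*(l)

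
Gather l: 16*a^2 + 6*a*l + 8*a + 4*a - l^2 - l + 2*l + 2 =16*a^2 + 12*a - l^2 + l*(6*a + 1) + 2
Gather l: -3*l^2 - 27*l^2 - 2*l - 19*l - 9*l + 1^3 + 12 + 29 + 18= -30*l^2 - 30*l + 60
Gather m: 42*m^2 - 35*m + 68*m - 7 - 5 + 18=42*m^2 + 33*m + 6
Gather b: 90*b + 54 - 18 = 90*b + 36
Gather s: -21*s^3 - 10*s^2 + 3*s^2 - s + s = -21*s^3 - 7*s^2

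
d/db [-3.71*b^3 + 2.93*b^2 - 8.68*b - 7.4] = -11.13*b^2 + 5.86*b - 8.68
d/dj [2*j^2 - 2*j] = 4*j - 2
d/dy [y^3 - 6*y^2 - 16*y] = 3*y^2 - 12*y - 16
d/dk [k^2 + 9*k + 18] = 2*k + 9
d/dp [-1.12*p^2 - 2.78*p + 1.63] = -2.24*p - 2.78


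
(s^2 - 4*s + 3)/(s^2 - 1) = (s - 3)/(s + 1)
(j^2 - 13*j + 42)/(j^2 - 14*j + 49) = (j - 6)/(j - 7)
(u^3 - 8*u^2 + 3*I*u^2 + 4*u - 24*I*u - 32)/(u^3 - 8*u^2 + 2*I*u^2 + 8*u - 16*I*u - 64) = (u - I)/(u - 2*I)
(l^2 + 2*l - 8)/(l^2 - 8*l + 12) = (l + 4)/(l - 6)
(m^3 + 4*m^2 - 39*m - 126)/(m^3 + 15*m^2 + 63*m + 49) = (m^2 - 3*m - 18)/(m^2 + 8*m + 7)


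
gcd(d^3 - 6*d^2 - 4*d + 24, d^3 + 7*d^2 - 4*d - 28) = d^2 - 4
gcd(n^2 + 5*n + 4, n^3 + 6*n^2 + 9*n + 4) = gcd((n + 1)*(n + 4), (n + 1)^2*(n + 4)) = n^2 + 5*n + 4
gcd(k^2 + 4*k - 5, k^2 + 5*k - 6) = k - 1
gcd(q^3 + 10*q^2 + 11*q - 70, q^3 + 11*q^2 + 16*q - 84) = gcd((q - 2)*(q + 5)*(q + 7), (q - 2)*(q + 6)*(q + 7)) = q^2 + 5*q - 14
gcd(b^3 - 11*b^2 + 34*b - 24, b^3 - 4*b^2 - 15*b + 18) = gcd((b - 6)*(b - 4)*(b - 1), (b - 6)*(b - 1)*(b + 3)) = b^2 - 7*b + 6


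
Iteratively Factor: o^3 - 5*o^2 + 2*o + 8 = (o - 4)*(o^2 - o - 2) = (o - 4)*(o - 2)*(o + 1)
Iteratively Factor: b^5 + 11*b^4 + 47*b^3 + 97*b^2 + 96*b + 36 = (b + 1)*(b^4 + 10*b^3 + 37*b^2 + 60*b + 36) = (b + 1)*(b + 2)*(b^3 + 8*b^2 + 21*b + 18) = (b + 1)*(b + 2)^2*(b^2 + 6*b + 9) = (b + 1)*(b + 2)^2*(b + 3)*(b + 3)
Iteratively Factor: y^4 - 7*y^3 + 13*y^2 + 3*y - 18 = (y - 3)*(y^3 - 4*y^2 + y + 6) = (y - 3)^2*(y^2 - y - 2) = (y - 3)^2*(y - 2)*(y + 1)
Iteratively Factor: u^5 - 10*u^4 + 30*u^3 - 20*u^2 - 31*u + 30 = (u - 1)*(u^4 - 9*u^3 + 21*u^2 + u - 30) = (u - 2)*(u - 1)*(u^3 - 7*u^2 + 7*u + 15) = (u - 2)*(u - 1)*(u + 1)*(u^2 - 8*u + 15) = (u - 5)*(u - 2)*(u - 1)*(u + 1)*(u - 3)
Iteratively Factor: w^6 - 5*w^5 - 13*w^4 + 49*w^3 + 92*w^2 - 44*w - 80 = (w + 2)*(w^5 - 7*w^4 + w^3 + 47*w^2 - 2*w - 40) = (w - 5)*(w + 2)*(w^4 - 2*w^3 - 9*w^2 + 2*w + 8) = (w - 5)*(w + 2)^2*(w^3 - 4*w^2 - w + 4) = (w - 5)*(w + 1)*(w + 2)^2*(w^2 - 5*w + 4) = (w - 5)*(w - 4)*(w + 1)*(w + 2)^2*(w - 1)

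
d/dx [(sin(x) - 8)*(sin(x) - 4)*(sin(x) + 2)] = (3*sin(x)^2 - 20*sin(x) + 8)*cos(x)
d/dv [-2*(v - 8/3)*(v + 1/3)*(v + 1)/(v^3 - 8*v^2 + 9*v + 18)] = 20*(6*v^2 - 34*v + 45)/(9*(v^4 - 18*v^3 + 117*v^2 - 324*v + 324))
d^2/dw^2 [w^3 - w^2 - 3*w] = 6*w - 2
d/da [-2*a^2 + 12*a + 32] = 12 - 4*a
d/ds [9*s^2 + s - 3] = 18*s + 1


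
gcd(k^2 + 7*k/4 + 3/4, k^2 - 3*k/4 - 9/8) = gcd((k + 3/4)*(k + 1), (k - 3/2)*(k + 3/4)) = k + 3/4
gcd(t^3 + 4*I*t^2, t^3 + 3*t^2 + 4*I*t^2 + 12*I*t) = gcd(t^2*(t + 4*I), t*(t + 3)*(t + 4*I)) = t^2 + 4*I*t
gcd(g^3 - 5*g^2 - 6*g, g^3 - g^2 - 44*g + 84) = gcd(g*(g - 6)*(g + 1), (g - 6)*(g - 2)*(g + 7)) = g - 6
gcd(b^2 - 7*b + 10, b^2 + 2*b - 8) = b - 2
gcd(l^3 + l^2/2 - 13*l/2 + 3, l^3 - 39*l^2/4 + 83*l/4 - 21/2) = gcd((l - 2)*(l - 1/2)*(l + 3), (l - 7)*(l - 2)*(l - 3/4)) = l - 2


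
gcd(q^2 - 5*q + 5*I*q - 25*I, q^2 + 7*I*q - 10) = q + 5*I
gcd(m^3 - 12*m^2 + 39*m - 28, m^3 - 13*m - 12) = m - 4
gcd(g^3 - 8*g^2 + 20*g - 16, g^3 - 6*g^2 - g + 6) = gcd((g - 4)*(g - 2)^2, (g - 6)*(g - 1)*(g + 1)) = 1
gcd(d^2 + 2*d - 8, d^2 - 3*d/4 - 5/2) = d - 2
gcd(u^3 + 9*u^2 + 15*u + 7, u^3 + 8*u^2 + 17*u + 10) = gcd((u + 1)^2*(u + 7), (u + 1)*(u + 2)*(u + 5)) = u + 1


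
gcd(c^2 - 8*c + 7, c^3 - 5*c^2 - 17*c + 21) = c^2 - 8*c + 7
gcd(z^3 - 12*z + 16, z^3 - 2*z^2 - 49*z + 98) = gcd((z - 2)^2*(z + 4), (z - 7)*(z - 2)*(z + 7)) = z - 2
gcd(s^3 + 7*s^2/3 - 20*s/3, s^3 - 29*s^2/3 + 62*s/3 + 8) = 1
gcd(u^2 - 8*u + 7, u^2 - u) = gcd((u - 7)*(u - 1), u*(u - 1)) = u - 1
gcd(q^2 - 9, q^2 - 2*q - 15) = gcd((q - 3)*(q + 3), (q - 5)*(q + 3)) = q + 3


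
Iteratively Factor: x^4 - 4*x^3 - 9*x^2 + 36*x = (x - 4)*(x^3 - 9*x) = (x - 4)*(x - 3)*(x^2 + 3*x) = (x - 4)*(x - 3)*(x + 3)*(x)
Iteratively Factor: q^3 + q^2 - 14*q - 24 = (q + 2)*(q^2 - q - 12) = (q - 4)*(q + 2)*(q + 3)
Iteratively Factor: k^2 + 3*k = (k + 3)*(k)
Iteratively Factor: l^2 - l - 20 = (l - 5)*(l + 4)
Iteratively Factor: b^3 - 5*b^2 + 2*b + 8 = (b - 2)*(b^2 - 3*b - 4) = (b - 4)*(b - 2)*(b + 1)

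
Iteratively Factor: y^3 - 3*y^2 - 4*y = (y + 1)*(y^2 - 4*y) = (y - 4)*(y + 1)*(y)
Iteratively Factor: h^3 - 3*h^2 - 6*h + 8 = (h + 2)*(h^2 - 5*h + 4) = (h - 4)*(h + 2)*(h - 1)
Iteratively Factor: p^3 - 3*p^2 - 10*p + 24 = (p + 3)*(p^2 - 6*p + 8) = (p - 2)*(p + 3)*(p - 4)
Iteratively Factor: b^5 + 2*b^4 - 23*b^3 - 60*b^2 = (b)*(b^4 + 2*b^3 - 23*b^2 - 60*b) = b*(b - 5)*(b^3 + 7*b^2 + 12*b) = b*(b - 5)*(b + 4)*(b^2 + 3*b) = b^2*(b - 5)*(b + 4)*(b + 3)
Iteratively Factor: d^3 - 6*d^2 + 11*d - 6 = (d - 1)*(d^2 - 5*d + 6) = (d - 3)*(d - 1)*(d - 2)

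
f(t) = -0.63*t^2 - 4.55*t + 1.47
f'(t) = -1.26*t - 4.55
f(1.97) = -9.94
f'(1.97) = -7.03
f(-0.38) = 3.11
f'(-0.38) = -4.07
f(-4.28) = 9.40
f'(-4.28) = 0.84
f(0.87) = -2.97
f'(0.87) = -5.65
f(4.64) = -33.21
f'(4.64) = -10.40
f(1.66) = -7.82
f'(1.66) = -6.64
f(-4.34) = 9.35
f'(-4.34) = 0.92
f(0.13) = 0.87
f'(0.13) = -4.71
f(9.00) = -90.51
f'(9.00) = -15.89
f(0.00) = 1.47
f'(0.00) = -4.55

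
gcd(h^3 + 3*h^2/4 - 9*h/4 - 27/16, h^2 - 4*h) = 1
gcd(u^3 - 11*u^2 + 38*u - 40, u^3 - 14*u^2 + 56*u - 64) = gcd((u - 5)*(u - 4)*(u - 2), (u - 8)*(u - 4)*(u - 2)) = u^2 - 6*u + 8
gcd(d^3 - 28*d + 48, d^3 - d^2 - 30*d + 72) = d^2 + 2*d - 24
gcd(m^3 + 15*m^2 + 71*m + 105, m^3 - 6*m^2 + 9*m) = 1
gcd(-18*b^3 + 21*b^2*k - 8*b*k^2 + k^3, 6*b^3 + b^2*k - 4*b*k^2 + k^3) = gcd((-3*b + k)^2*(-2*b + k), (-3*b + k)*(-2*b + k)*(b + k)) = 6*b^2 - 5*b*k + k^2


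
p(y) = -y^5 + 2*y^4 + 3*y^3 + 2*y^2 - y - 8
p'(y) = -5*y^4 + 8*y^3 + 9*y^2 + 4*y - 1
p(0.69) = -6.46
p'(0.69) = 7.54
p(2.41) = 29.37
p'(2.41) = 4.22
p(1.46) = 6.59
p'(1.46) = 26.20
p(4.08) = -351.41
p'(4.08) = -677.04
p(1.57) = 9.58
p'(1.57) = 28.04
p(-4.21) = 1758.64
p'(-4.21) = -2025.99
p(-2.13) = 59.22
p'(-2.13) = -148.91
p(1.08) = -1.72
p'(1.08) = 17.09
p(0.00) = -8.00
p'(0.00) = -1.00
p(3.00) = 7.00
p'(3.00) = -97.00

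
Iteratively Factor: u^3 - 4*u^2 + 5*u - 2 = (u - 1)*(u^2 - 3*u + 2) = (u - 1)^2*(u - 2)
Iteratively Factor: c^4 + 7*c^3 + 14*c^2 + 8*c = (c + 4)*(c^3 + 3*c^2 + 2*c) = c*(c + 4)*(c^2 + 3*c + 2) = c*(c + 1)*(c + 4)*(c + 2)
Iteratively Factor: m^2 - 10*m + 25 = (m - 5)*(m - 5)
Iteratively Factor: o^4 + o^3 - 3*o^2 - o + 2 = (o + 1)*(o^3 - 3*o + 2) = (o + 1)*(o + 2)*(o^2 - 2*o + 1) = (o - 1)*(o + 1)*(o + 2)*(o - 1)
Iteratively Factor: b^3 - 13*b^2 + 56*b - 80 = (b - 5)*(b^2 - 8*b + 16) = (b - 5)*(b - 4)*(b - 4)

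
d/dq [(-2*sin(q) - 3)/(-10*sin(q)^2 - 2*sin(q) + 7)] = 20*(-3*sin(q) + cos(q)^2 - 2)*cos(q)/(10*sin(q)^2 + 2*sin(q) - 7)^2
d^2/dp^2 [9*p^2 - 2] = 18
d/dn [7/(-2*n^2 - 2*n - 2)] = 7*(2*n + 1)/(2*(n^2 + n + 1)^2)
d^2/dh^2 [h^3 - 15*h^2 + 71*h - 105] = 6*h - 30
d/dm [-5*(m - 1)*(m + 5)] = -10*m - 20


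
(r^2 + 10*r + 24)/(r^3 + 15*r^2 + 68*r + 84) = (r + 4)/(r^2 + 9*r + 14)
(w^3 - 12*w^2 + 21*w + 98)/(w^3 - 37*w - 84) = (w^2 - 5*w - 14)/(w^2 + 7*w + 12)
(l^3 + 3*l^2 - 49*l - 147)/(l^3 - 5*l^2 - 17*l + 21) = (l + 7)/(l - 1)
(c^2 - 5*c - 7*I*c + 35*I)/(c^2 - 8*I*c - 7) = (c - 5)/(c - I)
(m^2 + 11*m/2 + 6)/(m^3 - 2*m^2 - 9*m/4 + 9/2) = 2*(m + 4)/(2*m^2 - 7*m + 6)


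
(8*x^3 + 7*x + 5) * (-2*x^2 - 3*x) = -16*x^5 - 24*x^4 - 14*x^3 - 31*x^2 - 15*x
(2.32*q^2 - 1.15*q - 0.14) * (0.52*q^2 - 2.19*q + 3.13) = 1.2064*q^4 - 5.6788*q^3 + 9.7073*q^2 - 3.2929*q - 0.4382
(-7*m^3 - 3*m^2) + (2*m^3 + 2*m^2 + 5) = -5*m^3 - m^2 + 5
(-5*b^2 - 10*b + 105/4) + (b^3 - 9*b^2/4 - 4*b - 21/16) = b^3 - 29*b^2/4 - 14*b + 399/16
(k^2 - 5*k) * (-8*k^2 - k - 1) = -8*k^4 + 39*k^3 + 4*k^2 + 5*k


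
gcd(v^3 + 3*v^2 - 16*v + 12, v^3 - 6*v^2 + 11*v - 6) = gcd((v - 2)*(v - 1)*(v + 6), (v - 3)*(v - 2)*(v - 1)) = v^2 - 3*v + 2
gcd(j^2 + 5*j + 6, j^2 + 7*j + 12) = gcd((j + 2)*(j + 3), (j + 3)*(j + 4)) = j + 3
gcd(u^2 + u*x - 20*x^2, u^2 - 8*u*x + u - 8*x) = 1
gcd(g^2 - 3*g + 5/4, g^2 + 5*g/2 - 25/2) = g - 5/2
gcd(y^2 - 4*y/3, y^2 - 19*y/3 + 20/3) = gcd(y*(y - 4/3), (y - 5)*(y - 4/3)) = y - 4/3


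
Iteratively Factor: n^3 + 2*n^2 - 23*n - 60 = (n + 3)*(n^2 - n - 20) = (n - 5)*(n + 3)*(n + 4)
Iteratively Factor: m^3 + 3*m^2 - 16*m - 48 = (m + 3)*(m^2 - 16) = (m + 3)*(m + 4)*(m - 4)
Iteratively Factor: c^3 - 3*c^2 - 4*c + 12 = (c - 2)*(c^2 - c - 6) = (c - 3)*(c - 2)*(c + 2)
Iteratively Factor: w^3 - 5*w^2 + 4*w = (w - 1)*(w^2 - 4*w) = w*(w - 1)*(w - 4)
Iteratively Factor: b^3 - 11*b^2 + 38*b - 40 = (b - 5)*(b^2 - 6*b + 8) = (b - 5)*(b - 2)*(b - 4)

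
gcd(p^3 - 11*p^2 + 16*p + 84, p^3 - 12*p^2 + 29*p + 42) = p^2 - 13*p + 42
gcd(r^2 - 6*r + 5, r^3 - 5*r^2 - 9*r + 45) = r - 5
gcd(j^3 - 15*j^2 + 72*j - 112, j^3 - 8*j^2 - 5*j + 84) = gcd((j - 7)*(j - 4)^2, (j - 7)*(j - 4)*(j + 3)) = j^2 - 11*j + 28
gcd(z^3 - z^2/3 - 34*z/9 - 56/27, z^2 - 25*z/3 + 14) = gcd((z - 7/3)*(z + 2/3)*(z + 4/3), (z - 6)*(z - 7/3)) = z - 7/3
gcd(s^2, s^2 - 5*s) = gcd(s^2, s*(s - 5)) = s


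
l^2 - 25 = (l - 5)*(l + 5)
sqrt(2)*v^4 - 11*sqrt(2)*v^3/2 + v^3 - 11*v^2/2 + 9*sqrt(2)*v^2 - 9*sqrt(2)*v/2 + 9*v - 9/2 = (v - 3)*(v - 3/2)*(v - 1)*(sqrt(2)*v + 1)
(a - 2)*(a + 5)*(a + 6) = a^3 + 9*a^2 + 8*a - 60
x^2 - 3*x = x*(x - 3)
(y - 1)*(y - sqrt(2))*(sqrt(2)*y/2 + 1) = sqrt(2)*y^3/2 - sqrt(2)*y^2/2 - sqrt(2)*y + sqrt(2)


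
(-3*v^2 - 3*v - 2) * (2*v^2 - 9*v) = -6*v^4 + 21*v^3 + 23*v^2 + 18*v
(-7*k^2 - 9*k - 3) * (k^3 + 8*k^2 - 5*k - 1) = -7*k^5 - 65*k^4 - 40*k^3 + 28*k^2 + 24*k + 3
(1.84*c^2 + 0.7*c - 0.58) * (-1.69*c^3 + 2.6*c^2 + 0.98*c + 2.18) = -3.1096*c^5 + 3.601*c^4 + 4.6034*c^3 + 3.1892*c^2 + 0.9576*c - 1.2644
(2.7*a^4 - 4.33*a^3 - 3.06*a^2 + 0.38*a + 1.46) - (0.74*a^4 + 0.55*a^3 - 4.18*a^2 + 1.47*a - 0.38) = 1.96*a^4 - 4.88*a^3 + 1.12*a^2 - 1.09*a + 1.84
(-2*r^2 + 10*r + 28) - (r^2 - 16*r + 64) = -3*r^2 + 26*r - 36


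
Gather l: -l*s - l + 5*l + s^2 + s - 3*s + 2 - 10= l*(4 - s) + s^2 - 2*s - 8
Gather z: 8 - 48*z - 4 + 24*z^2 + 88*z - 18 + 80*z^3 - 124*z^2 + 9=80*z^3 - 100*z^2 + 40*z - 5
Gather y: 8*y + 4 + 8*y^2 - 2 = 8*y^2 + 8*y + 2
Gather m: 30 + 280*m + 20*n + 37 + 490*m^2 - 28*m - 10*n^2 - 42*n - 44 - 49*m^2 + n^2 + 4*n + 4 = 441*m^2 + 252*m - 9*n^2 - 18*n + 27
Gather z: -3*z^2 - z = -3*z^2 - z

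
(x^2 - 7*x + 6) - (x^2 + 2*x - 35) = 41 - 9*x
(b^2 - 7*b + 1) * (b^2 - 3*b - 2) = b^4 - 10*b^3 + 20*b^2 + 11*b - 2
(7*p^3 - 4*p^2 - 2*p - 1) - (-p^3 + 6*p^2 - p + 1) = 8*p^3 - 10*p^2 - p - 2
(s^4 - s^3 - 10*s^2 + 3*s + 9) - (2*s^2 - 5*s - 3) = s^4 - s^3 - 12*s^2 + 8*s + 12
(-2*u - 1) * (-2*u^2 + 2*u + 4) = 4*u^3 - 2*u^2 - 10*u - 4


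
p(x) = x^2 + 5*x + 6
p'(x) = 2*x + 5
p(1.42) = 15.12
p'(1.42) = 7.84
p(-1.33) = 1.12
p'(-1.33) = 2.34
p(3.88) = 40.45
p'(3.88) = 12.76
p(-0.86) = 2.44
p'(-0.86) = 3.28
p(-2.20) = -0.16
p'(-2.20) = 0.60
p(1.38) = 14.80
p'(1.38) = 7.76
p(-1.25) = 1.31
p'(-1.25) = 2.50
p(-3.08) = 0.09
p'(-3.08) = -1.16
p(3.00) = 30.00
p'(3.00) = 11.00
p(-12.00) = 90.00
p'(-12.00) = -19.00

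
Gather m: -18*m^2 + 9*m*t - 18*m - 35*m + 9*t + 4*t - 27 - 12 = -18*m^2 + m*(9*t - 53) + 13*t - 39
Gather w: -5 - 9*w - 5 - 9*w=-18*w - 10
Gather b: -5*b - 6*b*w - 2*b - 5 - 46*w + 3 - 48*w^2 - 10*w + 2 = b*(-6*w - 7) - 48*w^2 - 56*w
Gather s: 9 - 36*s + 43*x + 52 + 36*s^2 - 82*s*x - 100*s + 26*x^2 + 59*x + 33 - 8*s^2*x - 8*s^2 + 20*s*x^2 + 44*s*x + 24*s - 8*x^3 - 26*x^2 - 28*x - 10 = s^2*(28 - 8*x) + s*(20*x^2 - 38*x - 112) - 8*x^3 + 74*x + 84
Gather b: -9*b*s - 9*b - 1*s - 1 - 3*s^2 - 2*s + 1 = b*(-9*s - 9) - 3*s^2 - 3*s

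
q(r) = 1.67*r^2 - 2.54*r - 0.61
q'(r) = 3.34*r - 2.54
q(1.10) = -1.38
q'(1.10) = 1.13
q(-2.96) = 21.54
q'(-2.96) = -12.43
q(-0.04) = -0.51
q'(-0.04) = -2.67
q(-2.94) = 21.29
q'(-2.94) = -12.36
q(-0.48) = 0.99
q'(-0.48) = -4.14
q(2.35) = 2.64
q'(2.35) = 5.31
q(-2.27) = 13.76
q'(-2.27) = -10.12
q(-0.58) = 1.42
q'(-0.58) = -4.48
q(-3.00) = 22.04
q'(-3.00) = -12.56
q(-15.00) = 413.24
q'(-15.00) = -52.64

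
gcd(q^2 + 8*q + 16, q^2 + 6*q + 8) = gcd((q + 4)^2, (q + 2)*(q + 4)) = q + 4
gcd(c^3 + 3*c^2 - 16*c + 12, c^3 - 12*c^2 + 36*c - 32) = c - 2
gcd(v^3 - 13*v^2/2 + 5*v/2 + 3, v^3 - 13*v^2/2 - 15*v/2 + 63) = v - 6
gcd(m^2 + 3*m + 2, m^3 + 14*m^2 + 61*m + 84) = 1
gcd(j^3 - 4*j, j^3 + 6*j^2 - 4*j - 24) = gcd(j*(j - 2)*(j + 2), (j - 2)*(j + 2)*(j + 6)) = j^2 - 4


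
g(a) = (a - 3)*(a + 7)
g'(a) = 2*a + 4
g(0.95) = -16.30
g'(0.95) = 5.90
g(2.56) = -4.21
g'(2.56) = 9.12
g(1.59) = -12.11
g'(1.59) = 7.18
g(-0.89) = -23.77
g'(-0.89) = 2.22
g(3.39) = 4.05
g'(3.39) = 10.78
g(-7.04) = 0.40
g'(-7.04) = -10.08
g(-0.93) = -23.86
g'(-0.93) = 2.14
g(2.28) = -6.68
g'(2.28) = 8.56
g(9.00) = 96.00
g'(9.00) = 22.00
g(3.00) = 0.00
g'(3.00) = 10.00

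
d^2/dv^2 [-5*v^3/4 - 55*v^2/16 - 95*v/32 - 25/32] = -15*v/2 - 55/8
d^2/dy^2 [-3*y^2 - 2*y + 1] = -6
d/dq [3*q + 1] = 3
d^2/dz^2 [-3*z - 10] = 0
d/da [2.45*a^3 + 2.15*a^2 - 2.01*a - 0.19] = 7.35*a^2 + 4.3*a - 2.01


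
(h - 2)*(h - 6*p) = h^2 - 6*h*p - 2*h + 12*p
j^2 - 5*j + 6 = (j - 3)*(j - 2)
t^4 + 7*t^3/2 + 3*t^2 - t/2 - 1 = (t - 1/2)*(t + 1)^2*(t + 2)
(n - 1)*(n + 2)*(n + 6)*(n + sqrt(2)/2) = n^4 + sqrt(2)*n^3/2 + 7*n^3 + 4*n^2 + 7*sqrt(2)*n^2/2 - 12*n + 2*sqrt(2)*n - 6*sqrt(2)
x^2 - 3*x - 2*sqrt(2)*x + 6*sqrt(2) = (x - 3)*(x - 2*sqrt(2))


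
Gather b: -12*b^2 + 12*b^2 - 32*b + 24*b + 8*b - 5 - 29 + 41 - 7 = 0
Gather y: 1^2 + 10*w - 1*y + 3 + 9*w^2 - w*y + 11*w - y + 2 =9*w^2 + 21*w + y*(-w - 2) + 6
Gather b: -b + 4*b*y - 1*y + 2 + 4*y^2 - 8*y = b*(4*y - 1) + 4*y^2 - 9*y + 2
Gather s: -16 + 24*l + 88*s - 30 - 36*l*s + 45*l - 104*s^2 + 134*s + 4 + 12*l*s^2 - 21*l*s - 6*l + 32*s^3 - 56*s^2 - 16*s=63*l + 32*s^3 + s^2*(12*l - 160) + s*(206 - 57*l) - 42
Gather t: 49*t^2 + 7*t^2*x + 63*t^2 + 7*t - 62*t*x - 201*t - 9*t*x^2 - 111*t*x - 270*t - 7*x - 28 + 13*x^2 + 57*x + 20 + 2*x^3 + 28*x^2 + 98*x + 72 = t^2*(7*x + 112) + t*(-9*x^2 - 173*x - 464) + 2*x^3 + 41*x^2 + 148*x + 64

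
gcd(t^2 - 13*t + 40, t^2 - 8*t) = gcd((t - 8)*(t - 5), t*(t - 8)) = t - 8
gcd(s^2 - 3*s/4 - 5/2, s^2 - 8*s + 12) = s - 2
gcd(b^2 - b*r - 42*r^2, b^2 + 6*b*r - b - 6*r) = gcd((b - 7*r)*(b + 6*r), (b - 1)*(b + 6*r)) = b + 6*r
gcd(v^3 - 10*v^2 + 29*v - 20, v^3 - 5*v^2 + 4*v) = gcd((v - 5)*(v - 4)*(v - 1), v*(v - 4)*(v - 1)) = v^2 - 5*v + 4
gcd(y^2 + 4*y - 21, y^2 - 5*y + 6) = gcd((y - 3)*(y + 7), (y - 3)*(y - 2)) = y - 3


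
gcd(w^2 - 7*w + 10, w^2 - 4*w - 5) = w - 5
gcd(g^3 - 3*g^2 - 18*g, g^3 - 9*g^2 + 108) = g^2 - 3*g - 18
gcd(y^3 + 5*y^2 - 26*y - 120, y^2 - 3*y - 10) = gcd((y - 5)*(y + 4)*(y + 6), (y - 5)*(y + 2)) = y - 5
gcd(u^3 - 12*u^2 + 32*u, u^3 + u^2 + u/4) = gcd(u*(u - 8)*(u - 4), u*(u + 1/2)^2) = u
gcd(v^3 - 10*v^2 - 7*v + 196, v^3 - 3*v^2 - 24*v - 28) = v - 7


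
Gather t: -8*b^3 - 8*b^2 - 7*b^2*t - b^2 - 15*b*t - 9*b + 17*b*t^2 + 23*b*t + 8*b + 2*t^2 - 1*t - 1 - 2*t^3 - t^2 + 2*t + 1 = -8*b^3 - 9*b^2 - b - 2*t^3 + t^2*(17*b + 1) + t*(-7*b^2 + 8*b + 1)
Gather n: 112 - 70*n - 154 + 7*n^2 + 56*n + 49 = 7*n^2 - 14*n + 7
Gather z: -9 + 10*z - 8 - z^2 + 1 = -z^2 + 10*z - 16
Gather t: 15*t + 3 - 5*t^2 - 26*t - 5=-5*t^2 - 11*t - 2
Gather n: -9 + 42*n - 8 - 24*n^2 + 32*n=-24*n^2 + 74*n - 17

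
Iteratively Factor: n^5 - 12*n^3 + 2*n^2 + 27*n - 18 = (n - 1)*(n^4 + n^3 - 11*n^2 - 9*n + 18) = (n - 1)*(n + 2)*(n^3 - n^2 - 9*n + 9) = (n - 1)^2*(n + 2)*(n^2 - 9) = (n - 1)^2*(n + 2)*(n + 3)*(n - 3)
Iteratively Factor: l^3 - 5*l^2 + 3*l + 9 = (l - 3)*(l^2 - 2*l - 3) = (l - 3)^2*(l + 1)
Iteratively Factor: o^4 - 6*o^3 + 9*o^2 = (o - 3)*(o^3 - 3*o^2) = o*(o - 3)*(o^2 - 3*o) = o*(o - 3)^2*(o)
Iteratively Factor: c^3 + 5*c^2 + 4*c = (c + 4)*(c^2 + c) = (c + 1)*(c + 4)*(c)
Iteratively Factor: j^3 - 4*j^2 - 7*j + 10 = (j - 1)*(j^2 - 3*j - 10) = (j - 5)*(j - 1)*(j + 2)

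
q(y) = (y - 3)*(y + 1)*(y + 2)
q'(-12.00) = 425.00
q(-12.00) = -1650.00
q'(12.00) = 425.00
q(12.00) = 1638.00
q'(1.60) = 0.68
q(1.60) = -13.10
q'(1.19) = -2.75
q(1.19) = -12.64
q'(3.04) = 20.72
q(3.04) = 0.81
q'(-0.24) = -6.83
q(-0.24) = -4.33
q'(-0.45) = -6.39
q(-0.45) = -2.94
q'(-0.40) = -6.52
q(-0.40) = -3.26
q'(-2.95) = 19.11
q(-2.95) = -11.02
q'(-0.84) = -4.88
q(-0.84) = -0.71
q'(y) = (y - 3)*(y + 1) + (y - 3)*(y + 2) + (y + 1)*(y + 2)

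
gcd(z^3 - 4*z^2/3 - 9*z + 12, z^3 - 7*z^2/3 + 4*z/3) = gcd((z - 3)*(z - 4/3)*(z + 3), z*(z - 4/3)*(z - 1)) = z - 4/3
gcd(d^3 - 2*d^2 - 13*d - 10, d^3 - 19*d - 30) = d^2 - 3*d - 10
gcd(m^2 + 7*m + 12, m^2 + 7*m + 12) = m^2 + 7*m + 12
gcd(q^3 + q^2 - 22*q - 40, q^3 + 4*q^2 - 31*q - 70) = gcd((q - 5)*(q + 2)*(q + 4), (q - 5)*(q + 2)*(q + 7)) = q^2 - 3*q - 10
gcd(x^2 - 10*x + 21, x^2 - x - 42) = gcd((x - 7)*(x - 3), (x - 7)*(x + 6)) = x - 7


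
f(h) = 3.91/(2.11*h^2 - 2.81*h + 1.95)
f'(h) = 3.91*(2.81 - 4.22*h)/(2.11*h^2 - 2.81*h + 1.95)^2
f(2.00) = 0.82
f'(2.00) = -0.97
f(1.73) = 1.15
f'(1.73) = -1.52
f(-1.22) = 0.46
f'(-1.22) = 0.43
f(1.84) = 1.00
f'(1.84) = -1.26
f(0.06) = 2.19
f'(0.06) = 3.12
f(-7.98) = 0.02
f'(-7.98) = 0.01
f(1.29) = 2.13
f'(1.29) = -3.05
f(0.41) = 3.39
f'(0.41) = 3.18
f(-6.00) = 0.04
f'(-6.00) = 0.01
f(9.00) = 0.03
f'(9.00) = -0.01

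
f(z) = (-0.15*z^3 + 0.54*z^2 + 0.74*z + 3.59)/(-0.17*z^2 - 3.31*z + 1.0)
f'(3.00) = 0.27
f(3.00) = -0.63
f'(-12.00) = -5.71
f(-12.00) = 20.42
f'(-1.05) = 0.37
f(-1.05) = 0.84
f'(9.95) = 0.44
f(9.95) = 1.71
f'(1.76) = 0.55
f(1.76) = -1.07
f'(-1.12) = 0.30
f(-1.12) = 0.81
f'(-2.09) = -0.19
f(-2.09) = 0.80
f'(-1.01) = 0.41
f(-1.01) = 0.85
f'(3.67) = 0.26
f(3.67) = -0.46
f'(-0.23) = 3.90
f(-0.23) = 1.97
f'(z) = (0.34*z + 3.31)*(-0.15*z^3 + 0.54*z^2 + 0.74*z + 3.59)/(-0.17*z^2 - 3.31*z + 1.0)^2 + (-0.45*z^2 + 1.08*z + 0.74)/(-0.17*z^2 - 3.31*z + 1.0) = (0.0255*z^4 + 0.993*z^3 - 2.1116*z^2 + 2.3006*z + 12.6229)/(0.0289*z^4 + 1.1254*z^3 + 10.6161*z^2 - 6.62*z + 1.0)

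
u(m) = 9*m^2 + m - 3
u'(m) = 18*m + 1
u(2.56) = 58.54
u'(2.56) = 47.08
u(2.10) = 38.79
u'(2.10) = 38.80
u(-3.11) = 80.94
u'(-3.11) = -54.98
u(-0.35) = -2.25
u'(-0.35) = -5.30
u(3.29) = 97.71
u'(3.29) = 60.22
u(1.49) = 18.47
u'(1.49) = 27.82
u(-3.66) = 113.90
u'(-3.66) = -64.88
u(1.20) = 11.16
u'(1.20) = 22.60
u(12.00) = 1305.00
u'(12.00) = 217.00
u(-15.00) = 2007.00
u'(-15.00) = -269.00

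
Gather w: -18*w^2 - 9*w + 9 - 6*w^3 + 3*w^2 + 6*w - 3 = -6*w^3 - 15*w^2 - 3*w + 6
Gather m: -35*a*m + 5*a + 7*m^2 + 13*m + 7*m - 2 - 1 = 5*a + 7*m^2 + m*(20 - 35*a) - 3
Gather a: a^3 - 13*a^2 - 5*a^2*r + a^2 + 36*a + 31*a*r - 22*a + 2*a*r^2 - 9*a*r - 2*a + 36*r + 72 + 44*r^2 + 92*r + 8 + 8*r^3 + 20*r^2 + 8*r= a^3 + a^2*(-5*r - 12) + a*(2*r^2 + 22*r + 12) + 8*r^3 + 64*r^2 + 136*r + 80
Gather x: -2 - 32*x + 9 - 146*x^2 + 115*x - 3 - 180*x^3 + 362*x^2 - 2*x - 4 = -180*x^3 + 216*x^2 + 81*x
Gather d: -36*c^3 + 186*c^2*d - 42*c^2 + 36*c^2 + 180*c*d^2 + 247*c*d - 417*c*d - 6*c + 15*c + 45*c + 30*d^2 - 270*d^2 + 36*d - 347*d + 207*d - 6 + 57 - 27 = -36*c^3 - 6*c^2 + 54*c + d^2*(180*c - 240) + d*(186*c^2 - 170*c - 104) + 24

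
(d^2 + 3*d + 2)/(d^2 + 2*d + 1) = (d + 2)/(d + 1)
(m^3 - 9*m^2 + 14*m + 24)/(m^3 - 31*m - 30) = (m - 4)/(m + 5)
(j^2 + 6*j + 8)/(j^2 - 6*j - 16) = (j + 4)/(j - 8)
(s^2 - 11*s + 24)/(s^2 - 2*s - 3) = (s - 8)/(s + 1)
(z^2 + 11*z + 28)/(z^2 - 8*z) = (z^2 + 11*z + 28)/(z*(z - 8))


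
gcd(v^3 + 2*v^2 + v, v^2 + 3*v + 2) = v + 1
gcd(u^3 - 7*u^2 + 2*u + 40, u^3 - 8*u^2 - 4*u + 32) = u + 2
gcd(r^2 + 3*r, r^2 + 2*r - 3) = r + 3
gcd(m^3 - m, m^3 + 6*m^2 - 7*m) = m^2 - m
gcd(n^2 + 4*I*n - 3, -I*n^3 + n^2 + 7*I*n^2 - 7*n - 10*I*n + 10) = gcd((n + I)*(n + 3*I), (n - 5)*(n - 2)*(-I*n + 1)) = n + I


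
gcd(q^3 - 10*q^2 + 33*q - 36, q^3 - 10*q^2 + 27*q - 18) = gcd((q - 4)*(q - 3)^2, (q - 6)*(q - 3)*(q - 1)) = q - 3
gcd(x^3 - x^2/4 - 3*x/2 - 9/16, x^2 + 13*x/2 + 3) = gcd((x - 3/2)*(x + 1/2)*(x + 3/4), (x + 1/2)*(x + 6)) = x + 1/2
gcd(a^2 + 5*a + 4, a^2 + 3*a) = 1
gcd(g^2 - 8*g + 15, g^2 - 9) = g - 3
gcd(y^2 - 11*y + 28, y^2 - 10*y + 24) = y - 4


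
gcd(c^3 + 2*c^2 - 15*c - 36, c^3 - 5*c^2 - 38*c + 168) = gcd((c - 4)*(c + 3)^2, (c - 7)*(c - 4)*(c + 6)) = c - 4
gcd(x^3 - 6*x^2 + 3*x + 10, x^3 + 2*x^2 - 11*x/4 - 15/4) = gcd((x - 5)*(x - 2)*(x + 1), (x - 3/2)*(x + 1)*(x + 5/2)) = x + 1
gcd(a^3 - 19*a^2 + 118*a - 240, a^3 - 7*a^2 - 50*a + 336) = a^2 - 14*a + 48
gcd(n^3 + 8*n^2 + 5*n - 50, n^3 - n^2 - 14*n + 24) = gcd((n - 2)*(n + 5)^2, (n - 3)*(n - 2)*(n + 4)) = n - 2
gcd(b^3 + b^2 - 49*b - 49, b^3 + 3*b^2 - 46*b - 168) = b - 7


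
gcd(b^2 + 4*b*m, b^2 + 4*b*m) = b^2 + 4*b*m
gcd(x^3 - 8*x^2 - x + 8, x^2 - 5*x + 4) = x - 1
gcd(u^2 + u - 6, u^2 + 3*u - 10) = u - 2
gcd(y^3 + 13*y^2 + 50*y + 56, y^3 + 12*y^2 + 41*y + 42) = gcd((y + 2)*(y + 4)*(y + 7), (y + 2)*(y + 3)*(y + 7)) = y^2 + 9*y + 14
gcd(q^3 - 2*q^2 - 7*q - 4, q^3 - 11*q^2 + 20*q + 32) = q^2 - 3*q - 4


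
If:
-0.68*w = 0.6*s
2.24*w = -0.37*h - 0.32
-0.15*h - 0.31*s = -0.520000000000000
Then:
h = 2.26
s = 0.58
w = -0.52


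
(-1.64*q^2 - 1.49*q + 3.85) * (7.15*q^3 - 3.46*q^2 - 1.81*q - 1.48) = -11.726*q^5 - 4.9791*q^4 + 35.6513*q^3 - 8.1969*q^2 - 4.7633*q - 5.698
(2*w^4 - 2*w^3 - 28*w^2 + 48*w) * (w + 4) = 2*w^5 + 6*w^4 - 36*w^3 - 64*w^2 + 192*w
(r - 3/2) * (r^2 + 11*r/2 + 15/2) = r^3 + 4*r^2 - 3*r/4 - 45/4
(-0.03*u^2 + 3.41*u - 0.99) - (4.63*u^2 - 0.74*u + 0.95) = -4.66*u^2 + 4.15*u - 1.94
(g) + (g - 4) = 2*g - 4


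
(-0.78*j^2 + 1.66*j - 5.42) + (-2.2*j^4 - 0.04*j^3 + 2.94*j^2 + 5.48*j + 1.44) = -2.2*j^4 - 0.04*j^3 + 2.16*j^2 + 7.14*j - 3.98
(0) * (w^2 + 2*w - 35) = 0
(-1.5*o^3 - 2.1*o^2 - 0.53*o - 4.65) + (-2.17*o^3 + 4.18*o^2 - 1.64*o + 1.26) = -3.67*o^3 + 2.08*o^2 - 2.17*o - 3.39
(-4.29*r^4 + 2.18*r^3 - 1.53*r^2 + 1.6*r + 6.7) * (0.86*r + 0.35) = -3.6894*r^5 + 0.3733*r^4 - 0.5528*r^3 + 0.8405*r^2 + 6.322*r + 2.345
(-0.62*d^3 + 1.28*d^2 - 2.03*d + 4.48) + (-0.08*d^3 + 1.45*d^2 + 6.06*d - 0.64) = -0.7*d^3 + 2.73*d^2 + 4.03*d + 3.84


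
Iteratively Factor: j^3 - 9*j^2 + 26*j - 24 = (j - 4)*(j^2 - 5*j + 6) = (j - 4)*(j - 2)*(j - 3)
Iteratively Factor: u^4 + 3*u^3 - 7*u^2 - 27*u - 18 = (u - 3)*(u^3 + 6*u^2 + 11*u + 6) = (u - 3)*(u + 3)*(u^2 + 3*u + 2) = (u - 3)*(u + 1)*(u + 3)*(u + 2)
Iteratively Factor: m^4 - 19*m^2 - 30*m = (m + 3)*(m^3 - 3*m^2 - 10*m) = m*(m + 3)*(m^2 - 3*m - 10) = m*(m - 5)*(m + 3)*(m + 2)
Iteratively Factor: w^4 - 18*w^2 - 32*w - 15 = (w + 1)*(w^3 - w^2 - 17*w - 15) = (w + 1)*(w + 3)*(w^2 - 4*w - 5) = (w - 5)*(w + 1)*(w + 3)*(w + 1)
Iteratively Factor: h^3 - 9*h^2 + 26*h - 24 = (h - 2)*(h^2 - 7*h + 12) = (h - 3)*(h - 2)*(h - 4)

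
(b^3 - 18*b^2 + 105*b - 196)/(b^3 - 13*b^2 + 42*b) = (b^2 - 11*b + 28)/(b*(b - 6))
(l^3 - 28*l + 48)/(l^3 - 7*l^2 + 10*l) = (l^2 + 2*l - 24)/(l*(l - 5))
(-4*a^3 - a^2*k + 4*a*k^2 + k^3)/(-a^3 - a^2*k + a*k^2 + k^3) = (4*a + k)/(a + k)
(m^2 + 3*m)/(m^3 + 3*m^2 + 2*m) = (m + 3)/(m^2 + 3*m + 2)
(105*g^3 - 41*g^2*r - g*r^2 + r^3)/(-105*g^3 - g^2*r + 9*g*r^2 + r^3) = (-5*g + r)/(5*g + r)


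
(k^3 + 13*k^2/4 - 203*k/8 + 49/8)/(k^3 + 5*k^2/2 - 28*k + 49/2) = (k - 1/4)/(k - 1)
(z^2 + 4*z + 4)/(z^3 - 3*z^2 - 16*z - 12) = (z + 2)/(z^2 - 5*z - 6)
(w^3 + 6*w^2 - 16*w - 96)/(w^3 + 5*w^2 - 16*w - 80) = (w + 6)/(w + 5)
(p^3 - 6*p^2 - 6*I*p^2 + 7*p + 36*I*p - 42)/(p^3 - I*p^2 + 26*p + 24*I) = (p^2 - p*(6 + 7*I) + 42*I)/(p^2 - 2*I*p + 24)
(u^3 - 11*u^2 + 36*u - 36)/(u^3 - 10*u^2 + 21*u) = (u^2 - 8*u + 12)/(u*(u - 7))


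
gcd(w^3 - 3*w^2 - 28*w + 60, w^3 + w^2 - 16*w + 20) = w^2 + 3*w - 10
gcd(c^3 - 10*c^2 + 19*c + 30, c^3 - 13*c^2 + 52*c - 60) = c^2 - 11*c + 30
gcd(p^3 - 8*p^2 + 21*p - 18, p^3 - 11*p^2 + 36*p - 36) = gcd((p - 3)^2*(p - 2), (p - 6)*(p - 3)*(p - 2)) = p^2 - 5*p + 6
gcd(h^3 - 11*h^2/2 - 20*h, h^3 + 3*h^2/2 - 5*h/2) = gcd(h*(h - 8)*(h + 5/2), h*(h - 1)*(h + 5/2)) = h^2 + 5*h/2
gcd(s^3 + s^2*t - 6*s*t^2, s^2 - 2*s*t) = s^2 - 2*s*t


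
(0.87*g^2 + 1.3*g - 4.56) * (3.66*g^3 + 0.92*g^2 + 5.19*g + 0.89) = 3.1842*g^5 + 5.5584*g^4 - 10.9783*g^3 + 3.3261*g^2 - 22.5094*g - 4.0584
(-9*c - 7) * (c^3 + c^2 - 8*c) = -9*c^4 - 16*c^3 + 65*c^2 + 56*c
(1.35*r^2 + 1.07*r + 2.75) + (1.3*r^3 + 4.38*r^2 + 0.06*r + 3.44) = 1.3*r^3 + 5.73*r^2 + 1.13*r + 6.19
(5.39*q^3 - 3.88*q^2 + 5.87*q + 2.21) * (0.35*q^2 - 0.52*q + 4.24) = 1.8865*q^5 - 4.1608*q^4 + 26.9257*q^3 - 18.7301*q^2 + 23.7396*q + 9.3704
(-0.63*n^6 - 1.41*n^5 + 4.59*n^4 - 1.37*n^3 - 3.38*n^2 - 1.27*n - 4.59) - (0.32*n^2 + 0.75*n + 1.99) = -0.63*n^6 - 1.41*n^5 + 4.59*n^4 - 1.37*n^3 - 3.7*n^2 - 2.02*n - 6.58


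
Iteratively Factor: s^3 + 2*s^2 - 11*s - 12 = (s - 3)*(s^2 + 5*s + 4) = (s - 3)*(s + 4)*(s + 1)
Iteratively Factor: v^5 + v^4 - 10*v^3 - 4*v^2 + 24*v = (v + 3)*(v^4 - 2*v^3 - 4*v^2 + 8*v) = (v + 2)*(v + 3)*(v^3 - 4*v^2 + 4*v) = (v - 2)*(v + 2)*(v + 3)*(v^2 - 2*v) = v*(v - 2)*(v + 2)*(v + 3)*(v - 2)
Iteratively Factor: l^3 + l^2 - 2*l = (l + 2)*(l^2 - l) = (l - 1)*(l + 2)*(l)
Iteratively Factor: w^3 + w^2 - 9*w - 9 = (w + 3)*(w^2 - 2*w - 3) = (w - 3)*(w + 3)*(w + 1)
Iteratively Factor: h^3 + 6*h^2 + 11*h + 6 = (h + 2)*(h^2 + 4*h + 3) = (h + 2)*(h + 3)*(h + 1)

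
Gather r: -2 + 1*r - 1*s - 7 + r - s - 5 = 2*r - 2*s - 14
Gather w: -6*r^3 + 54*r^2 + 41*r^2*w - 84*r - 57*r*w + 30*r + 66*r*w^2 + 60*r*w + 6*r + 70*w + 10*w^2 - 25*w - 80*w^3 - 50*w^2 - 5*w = -6*r^3 + 54*r^2 - 48*r - 80*w^3 + w^2*(66*r - 40) + w*(41*r^2 + 3*r + 40)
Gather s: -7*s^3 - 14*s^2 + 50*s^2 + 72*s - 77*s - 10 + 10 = -7*s^3 + 36*s^2 - 5*s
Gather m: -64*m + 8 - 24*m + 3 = 11 - 88*m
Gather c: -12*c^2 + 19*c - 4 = -12*c^2 + 19*c - 4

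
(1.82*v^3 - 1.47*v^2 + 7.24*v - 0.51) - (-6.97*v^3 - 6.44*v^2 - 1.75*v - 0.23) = 8.79*v^3 + 4.97*v^2 + 8.99*v - 0.28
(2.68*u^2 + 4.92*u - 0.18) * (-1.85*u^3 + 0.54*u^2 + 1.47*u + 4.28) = -4.958*u^5 - 7.6548*u^4 + 6.9294*u^3 + 18.6056*u^2 + 20.793*u - 0.7704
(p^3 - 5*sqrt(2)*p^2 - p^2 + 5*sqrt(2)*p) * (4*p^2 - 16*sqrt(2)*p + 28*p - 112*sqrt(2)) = 4*p^5 - 36*sqrt(2)*p^4 + 24*p^4 - 216*sqrt(2)*p^3 + 132*p^3 + 252*sqrt(2)*p^2 + 960*p^2 - 1120*p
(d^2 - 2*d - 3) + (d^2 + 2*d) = 2*d^2 - 3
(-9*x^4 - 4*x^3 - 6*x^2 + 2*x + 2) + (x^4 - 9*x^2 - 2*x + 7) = -8*x^4 - 4*x^3 - 15*x^2 + 9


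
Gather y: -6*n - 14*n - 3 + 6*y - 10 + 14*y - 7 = -20*n + 20*y - 20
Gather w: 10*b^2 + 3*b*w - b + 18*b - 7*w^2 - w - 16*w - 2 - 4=10*b^2 + 17*b - 7*w^2 + w*(3*b - 17) - 6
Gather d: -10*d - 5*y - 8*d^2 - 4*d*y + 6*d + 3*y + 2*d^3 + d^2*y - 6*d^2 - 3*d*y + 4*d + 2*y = 2*d^3 + d^2*(y - 14) - 7*d*y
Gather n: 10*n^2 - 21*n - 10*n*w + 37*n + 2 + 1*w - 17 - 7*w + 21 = 10*n^2 + n*(16 - 10*w) - 6*w + 6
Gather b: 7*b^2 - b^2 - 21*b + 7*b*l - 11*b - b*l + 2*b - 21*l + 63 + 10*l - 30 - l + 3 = 6*b^2 + b*(6*l - 30) - 12*l + 36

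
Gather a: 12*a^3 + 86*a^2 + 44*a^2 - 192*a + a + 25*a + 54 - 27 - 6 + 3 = 12*a^3 + 130*a^2 - 166*a + 24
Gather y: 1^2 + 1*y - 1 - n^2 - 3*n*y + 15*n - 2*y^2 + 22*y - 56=-n^2 + 15*n - 2*y^2 + y*(23 - 3*n) - 56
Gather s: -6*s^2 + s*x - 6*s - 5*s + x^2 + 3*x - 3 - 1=-6*s^2 + s*(x - 11) + x^2 + 3*x - 4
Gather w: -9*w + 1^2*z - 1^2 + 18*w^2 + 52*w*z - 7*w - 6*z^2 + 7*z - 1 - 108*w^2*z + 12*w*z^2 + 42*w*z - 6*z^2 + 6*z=w^2*(18 - 108*z) + w*(12*z^2 + 94*z - 16) - 12*z^2 + 14*z - 2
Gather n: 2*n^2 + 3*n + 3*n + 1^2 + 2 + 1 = 2*n^2 + 6*n + 4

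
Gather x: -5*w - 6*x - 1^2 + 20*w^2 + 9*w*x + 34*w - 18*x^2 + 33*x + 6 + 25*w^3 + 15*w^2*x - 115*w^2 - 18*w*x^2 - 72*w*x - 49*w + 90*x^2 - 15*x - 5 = 25*w^3 - 95*w^2 - 20*w + x^2*(72 - 18*w) + x*(15*w^2 - 63*w + 12)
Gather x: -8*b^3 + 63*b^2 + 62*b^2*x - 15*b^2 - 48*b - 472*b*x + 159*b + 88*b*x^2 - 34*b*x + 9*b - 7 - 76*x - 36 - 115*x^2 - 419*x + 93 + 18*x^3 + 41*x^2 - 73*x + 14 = -8*b^3 + 48*b^2 + 120*b + 18*x^3 + x^2*(88*b - 74) + x*(62*b^2 - 506*b - 568) + 64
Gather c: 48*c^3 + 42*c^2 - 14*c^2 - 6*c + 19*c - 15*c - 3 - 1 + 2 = 48*c^3 + 28*c^2 - 2*c - 2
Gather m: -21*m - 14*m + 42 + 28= 70 - 35*m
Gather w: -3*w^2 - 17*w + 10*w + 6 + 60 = -3*w^2 - 7*w + 66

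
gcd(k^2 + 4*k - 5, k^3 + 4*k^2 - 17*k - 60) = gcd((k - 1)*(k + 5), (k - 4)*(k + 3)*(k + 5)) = k + 5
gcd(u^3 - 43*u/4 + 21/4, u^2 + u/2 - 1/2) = u - 1/2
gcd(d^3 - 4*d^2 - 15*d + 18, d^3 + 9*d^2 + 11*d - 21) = d^2 + 2*d - 3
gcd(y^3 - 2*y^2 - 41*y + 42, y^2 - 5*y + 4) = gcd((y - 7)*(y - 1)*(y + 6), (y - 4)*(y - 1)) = y - 1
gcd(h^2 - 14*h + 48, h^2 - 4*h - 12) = h - 6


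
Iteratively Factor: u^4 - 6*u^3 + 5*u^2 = (u - 1)*(u^3 - 5*u^2) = u*(u - 1)*(u^2 - 5*u) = u*(u - 5)*(u - 1)*(u)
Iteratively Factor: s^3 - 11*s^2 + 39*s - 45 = (s - 3)*(s^2 - 8*s + 15) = (s - 5)*(s - 3)*(s - 3)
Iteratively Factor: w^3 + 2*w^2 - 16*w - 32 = (w + 4)*(w^2 - 2*w - 8) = (w + 2)*(w + 4)*(w - 4)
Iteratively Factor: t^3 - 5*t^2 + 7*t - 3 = (t - 1)*(t^2 - 4*t + 3) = (t - 1)^2*(t - 3)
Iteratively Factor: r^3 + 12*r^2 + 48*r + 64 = (r + 4)*(r^2 + 8*r + 16) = (r + 4)^2*(r + 4)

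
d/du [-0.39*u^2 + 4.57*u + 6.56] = 4.57 - 0.78*u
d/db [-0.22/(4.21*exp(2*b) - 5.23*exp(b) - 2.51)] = (1.8524*exp(b) - 1.1506)*exp(b)/(-4.21*exp(2*b) + 5.23*exp(b) + 2.51)^2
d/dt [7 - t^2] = -2*t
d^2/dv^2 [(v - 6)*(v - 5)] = 2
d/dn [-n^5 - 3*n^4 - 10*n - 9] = -5*n^4 - 12*n^3 - 10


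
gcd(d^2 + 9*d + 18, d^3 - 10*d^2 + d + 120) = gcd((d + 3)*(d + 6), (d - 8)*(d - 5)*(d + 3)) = d + 3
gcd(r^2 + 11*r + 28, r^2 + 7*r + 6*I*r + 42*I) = r + 7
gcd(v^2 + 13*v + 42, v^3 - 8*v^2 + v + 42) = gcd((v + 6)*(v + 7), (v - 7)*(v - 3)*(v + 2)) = 1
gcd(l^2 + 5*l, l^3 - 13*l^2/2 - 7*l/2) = l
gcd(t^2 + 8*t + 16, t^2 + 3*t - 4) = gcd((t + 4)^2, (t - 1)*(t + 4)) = t + 4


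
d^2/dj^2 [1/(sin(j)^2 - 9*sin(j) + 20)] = (-4*sin(j)^4 + 27*sin(j)^3 + 5*sin(j)^2 - 234*sin(j) + 122)/(sin(j)^2 - 9*sin(j) + 20)^3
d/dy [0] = 0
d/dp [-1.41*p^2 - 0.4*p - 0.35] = -2.82*p - 0.4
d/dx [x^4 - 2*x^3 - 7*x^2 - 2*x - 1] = 4*x^3 - 6*x^2 - 14*x - 2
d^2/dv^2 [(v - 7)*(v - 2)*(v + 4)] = 6*v - 10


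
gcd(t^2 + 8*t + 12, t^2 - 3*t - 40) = 1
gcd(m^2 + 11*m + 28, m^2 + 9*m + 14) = m + 7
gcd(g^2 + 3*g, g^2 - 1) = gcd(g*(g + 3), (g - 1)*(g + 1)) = 1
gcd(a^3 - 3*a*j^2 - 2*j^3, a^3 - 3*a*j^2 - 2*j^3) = a^3 - 3*a*j^2 - 2*j^3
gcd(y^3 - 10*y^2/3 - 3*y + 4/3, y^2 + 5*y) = 1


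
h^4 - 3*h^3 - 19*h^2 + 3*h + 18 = (h - 6)*(h - 1)*(h + 1)*(h + 3)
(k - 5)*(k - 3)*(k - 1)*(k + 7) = k^4 - 2*k^3 - 40*k^2 + 146*k - 105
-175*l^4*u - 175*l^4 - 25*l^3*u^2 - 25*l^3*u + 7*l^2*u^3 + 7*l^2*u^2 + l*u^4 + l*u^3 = (-5*l + u)*(5*l + u)*(7*l + u)*(l*u + l)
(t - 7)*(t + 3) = t^2 - 4*t - 21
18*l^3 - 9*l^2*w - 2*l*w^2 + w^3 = (-3*l + w)*(-2*l + w)*(3*l + w)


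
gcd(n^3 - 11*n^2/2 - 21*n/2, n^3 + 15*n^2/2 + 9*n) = n^2 + 3*n/2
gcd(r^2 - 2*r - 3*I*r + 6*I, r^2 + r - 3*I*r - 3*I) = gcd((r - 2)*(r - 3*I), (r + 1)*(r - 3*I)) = r - 3*I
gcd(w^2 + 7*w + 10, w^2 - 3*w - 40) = w + 5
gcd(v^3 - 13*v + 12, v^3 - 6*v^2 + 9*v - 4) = v - 1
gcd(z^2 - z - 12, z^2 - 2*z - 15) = z + 3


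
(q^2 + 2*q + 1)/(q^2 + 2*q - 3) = (q^2 + 2*q + 1)/(q^2 + 2*q - 3)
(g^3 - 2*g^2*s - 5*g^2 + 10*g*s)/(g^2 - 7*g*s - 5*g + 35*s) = g*(-g + 2*s)/(-g + 7*s)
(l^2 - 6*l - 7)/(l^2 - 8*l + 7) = (l + 1)/(l - 1)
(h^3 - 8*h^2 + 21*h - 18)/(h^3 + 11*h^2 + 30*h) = (h^3 - 8*h^2 + 21*h - 18)/(h*(h^2 + 11*h + 30))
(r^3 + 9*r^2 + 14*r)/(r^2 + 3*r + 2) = r*(r + 7)/(r + 1)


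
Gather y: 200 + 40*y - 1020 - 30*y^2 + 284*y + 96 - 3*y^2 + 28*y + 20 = -33*y^2 + 352*y - 704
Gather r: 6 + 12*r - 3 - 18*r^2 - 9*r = -18*r^2 + 3*r + 3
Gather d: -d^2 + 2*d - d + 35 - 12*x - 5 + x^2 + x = -d^2 + d + x^2 - 11*x + 30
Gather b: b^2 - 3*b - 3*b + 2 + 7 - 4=b^2 - 6*b + 5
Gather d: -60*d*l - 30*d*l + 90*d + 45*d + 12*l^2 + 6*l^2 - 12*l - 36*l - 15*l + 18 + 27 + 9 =d*(135 - 90*l) + 18*l^2 - 63*l + 54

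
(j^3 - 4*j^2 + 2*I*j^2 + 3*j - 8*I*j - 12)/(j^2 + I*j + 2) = (j^2 + j*(-4 + 3*I) - 12*I)/(j + 2*I)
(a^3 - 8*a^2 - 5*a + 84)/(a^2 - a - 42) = (a^2 - a - 12)/(a + 6)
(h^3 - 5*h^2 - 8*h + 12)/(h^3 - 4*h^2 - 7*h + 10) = (h - 6)/(h - 5)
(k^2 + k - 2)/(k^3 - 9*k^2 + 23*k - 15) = (k + 2)/(k^2 - 8*k + 15)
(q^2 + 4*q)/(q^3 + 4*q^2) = 1/q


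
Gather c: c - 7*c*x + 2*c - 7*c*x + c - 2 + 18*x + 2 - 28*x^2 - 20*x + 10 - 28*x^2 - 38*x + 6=c*(4 - 14*x) - 56*x^2 - 40*x + 16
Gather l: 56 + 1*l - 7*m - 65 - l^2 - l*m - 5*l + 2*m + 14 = -l^2 + l*(-m - 4) - 5*m + 5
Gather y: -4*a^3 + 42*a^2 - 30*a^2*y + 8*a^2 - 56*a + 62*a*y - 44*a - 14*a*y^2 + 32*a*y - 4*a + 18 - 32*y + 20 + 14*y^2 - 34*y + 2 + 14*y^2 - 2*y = -4*a^3 + 50*a^2 - 104*a + y^2*(28 - 14*a) + y*(-30*a^2 + 94*a - 68) + 40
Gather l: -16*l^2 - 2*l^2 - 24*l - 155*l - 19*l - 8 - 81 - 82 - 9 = -18*l^2 - 198*l - 180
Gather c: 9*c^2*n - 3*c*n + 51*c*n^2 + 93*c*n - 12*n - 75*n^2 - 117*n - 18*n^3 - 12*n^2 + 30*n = 9*c^2*n + c*(51*n^2 + 90*n) - 18*n^3 - 87*n^2 - 99*n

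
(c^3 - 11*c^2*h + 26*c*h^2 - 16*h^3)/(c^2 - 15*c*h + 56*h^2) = (c^2 - 3*c*h + 2*h^2)/(c - 7*h)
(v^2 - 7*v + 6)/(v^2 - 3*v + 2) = (v - 6)/(v - 2)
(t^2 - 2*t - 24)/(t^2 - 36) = (t + 4)/(t + 6)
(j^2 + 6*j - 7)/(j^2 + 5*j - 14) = (j - 1)/(j - 2)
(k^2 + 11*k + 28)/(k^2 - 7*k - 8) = (k^2 + 11*k + 28)/(k^2 - 7*k - 8)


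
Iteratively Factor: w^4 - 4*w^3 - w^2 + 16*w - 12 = (w - 2)*(w^3 - 2*w^2 - 5*w + 6) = (w - 3)*(w - 2)*(w^2 + w - 2) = (w - 3)*(w - 2)*(w - 1)*(w + 2)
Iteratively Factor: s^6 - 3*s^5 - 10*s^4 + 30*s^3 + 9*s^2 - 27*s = (s + 1)*(s^5 - 4*s^4 - 6*s^3 + 36*s^2 - 27*s) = (s - 3)*(s + 1)*(s^4 - s^3 - 9*s^2 + 9*s) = s*(s - 3)*(s + 1)*(s^3 - s^2 - 9*s + 9) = s*(s - 3)^2*(s + 1)*(s^2 + 2*s - 3) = s*(s - 3)^2*(s + 1)*(s + 3)*(s - 1)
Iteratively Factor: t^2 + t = (t)*(t + 1)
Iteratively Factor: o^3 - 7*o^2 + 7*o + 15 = (o - 5)*(o^2 - 2*o - 3) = (o - 5)*(o - 3)*(o + 1)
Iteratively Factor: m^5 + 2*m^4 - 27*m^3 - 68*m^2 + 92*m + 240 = (m + 2)*(m^4 - 27*m^2 - 14*m + 120) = (m - 5)*(m + 2)*(m^3 + 5*m^2 - 2*m - 24) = (m - 5)*(m + 2)*(m + 4)*(m^2 + m - 6) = (m - 5)*(m - 2)*(m + 2)*(m + 4)*(m + 3)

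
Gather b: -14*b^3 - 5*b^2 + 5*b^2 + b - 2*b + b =-14*b^3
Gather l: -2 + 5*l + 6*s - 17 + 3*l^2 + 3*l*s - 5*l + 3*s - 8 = 3*l^2 + 3*l*s + 9*s - 27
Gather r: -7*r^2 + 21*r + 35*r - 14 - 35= -7*r^2 + 56*r - 49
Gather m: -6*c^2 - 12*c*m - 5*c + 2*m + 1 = -6*c^2 - 5*c + m*(2 - 12*c) + 1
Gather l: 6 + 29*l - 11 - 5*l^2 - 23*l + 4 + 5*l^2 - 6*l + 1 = 0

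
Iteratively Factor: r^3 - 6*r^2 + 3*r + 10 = (r + 1)*(r^2 - 7*r + 10) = (r - 5)*(r + 1)*(r - 2)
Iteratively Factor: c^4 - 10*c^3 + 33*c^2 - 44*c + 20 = (c - 1)*(c^3 - 9*c^2 + 24*c - 20) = (c - 2)*(c - 1)*(c^2 - 7*c + 10) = (c - 5)*(c - 2)*(c - 1)*(c - 2)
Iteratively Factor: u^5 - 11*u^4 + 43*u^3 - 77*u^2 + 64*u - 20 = (u - 2)*(u^4 - 9*u^3 + 25*u^2 - 27*u + 10) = (u - 2)*(u - 1)*(u^3 - 8*u^2 + 17*u - 10) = (u - 2)*(u - 1)^2*(u^2 - 7*u + 10) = (u - 2)^2*(u - 1)^2*(u - 5)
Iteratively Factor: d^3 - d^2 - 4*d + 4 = (d - 2)*(d^2 + d - 2) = (d - 2)*(d - 1)*(d + 2)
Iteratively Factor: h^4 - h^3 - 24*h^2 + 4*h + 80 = (h - 2)*(h^3 + h^2 - 22*h - 40) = (h - 2)*(h + 4)*(h^2 - 3*h - 10) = (h - 5)*(h - 2)*(h + 4)*(h + 2)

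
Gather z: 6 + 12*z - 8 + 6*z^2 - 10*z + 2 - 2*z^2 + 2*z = 4*z^2 + 4*z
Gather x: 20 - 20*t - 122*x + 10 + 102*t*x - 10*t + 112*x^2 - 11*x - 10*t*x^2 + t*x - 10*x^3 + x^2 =-30*t - 10*x^3 + x^2*(113 - 10*t) + x*(103*t - 133) + 30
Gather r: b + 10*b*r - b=10*b*r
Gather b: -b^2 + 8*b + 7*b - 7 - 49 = -b^2 + 15*b - 56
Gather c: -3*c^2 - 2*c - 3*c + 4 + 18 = -3*c^2 - 5*c + 22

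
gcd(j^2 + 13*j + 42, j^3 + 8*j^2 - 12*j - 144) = j + 6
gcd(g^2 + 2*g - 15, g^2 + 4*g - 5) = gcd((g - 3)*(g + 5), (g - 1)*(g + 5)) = g + 5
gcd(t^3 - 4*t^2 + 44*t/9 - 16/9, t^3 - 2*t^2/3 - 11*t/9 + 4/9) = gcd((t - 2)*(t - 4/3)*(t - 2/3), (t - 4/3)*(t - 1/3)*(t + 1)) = t - 4/3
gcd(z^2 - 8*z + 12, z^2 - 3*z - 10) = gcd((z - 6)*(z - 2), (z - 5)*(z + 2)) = 1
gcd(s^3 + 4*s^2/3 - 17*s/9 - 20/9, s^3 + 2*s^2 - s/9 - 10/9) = s^2 + 8*s/3 + 5/3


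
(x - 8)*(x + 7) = x^2 - x - 56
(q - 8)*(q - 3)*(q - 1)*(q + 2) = q^4 - 10*q^3 + 11*q^2 + 46*q - 48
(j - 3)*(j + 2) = j^2 - j - 6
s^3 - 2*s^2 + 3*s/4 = s*(s - 3/2)*(s - 1/2)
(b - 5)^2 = b^2 - 10*b + 25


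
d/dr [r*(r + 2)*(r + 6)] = 3*r^2 + 16*r + 12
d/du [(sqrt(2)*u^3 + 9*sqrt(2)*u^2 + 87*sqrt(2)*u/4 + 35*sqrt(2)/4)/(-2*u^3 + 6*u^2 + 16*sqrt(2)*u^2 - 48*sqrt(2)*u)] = sqrt(2)*(-3*u*(4*u^2 + 24*u + 29)*(u^2 - 8*sqrt(2)*u - 3*u + 24*sqrt(2)) + (3*u^2 - 16*sqrt(2)*u - 6*u + 24*sqrt(2))*(4*u^3 + 36*u^2 + 87*u + 35))/(8*u^2*(u^2 - 8*sqrt(2)*u - 3*u + 24*sqrt(2))^2)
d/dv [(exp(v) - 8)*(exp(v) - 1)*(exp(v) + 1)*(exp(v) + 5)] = (4*exp(3*v) - 9*exp(2*v) - 82*exp(v) + 3)*exp(v)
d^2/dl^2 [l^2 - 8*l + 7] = 2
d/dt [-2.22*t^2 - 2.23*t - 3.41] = -4.44*t - 2.23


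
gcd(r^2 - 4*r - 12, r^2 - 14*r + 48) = r - 6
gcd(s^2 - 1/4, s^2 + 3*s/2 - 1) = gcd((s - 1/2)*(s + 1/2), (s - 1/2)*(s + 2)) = s - 1/2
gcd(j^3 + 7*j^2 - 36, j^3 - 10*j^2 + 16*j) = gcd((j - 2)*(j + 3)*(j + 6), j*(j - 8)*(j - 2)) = j - 2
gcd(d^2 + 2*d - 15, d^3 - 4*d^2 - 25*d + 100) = d + 5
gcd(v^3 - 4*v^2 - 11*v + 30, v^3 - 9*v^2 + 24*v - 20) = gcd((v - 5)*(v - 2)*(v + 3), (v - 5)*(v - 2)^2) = v^2 - 7*v + 10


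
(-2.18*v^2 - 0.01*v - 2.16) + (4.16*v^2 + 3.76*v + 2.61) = 1.98*v^2 + 3.75*v + 0.45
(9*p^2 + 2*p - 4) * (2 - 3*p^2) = -27*p^4 - 6*p^3 + 30*p^2 + 4*p - 8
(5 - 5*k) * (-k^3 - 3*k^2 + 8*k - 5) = 5*k^4 + 10*k^3 - 55*k^2 + 65*k - 25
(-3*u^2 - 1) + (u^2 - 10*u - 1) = -2*u^2 - 10*u - 2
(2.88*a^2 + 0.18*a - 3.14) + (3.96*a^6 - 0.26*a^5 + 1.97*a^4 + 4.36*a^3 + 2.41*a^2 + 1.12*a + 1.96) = 3.96*a^6 - 0.26*a^5 + 1.97*a^4 + 4.36*a^3 + 5.29*a^2 + 1.3*a - 1.18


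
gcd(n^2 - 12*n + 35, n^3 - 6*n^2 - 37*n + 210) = n^2 - 12*n + 35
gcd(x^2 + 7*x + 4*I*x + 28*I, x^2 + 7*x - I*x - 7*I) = x + 7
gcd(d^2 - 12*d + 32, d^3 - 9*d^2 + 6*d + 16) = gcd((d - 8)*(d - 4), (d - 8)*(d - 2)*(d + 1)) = d - 8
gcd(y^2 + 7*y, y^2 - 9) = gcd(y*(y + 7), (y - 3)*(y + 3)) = 1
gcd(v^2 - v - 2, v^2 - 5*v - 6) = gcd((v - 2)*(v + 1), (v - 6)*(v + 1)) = v + 1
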